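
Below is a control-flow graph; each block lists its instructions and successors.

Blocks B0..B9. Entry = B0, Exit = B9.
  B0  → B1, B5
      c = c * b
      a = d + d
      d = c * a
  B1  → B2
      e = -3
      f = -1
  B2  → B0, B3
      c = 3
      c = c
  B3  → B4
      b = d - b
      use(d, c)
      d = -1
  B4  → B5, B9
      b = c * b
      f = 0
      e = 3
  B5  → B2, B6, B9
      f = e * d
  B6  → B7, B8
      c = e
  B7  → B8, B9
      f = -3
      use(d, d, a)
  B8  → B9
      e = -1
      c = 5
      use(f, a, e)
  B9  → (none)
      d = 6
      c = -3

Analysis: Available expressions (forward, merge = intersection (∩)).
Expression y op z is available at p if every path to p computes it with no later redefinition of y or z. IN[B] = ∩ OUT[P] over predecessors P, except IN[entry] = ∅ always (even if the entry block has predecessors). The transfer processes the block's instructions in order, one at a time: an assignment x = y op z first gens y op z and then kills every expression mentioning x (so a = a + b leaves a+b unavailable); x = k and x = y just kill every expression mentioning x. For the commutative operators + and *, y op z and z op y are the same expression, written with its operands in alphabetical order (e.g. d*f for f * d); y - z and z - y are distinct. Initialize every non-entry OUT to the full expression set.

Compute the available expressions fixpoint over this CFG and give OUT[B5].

Answer: {d*e}

Trace:
Converged values:
  B0:   IN={}   OUT={a*c}
  B1:   IN={a*c}   OUT={a*c}
  B2:   IN={}   OUT={}
  B3:   IN={}   OUT={}
  B4:   IN={}   OUT={}
  B5:   IN={}   OUT={d*e}
  B6:   IN={d*e}   OUT={d*e}
  B7:   IN={d*e}   OUT={d*e}
  B8:   IN={d*e}   OUT={}
  B9:   IN={}   OUT={}

Merge at B5: IN[B5] = OUT[B0] ∩ OUT[B4] = {}
Applying B5's transfer function to that IN value gives OUT[B5] (row B5 above).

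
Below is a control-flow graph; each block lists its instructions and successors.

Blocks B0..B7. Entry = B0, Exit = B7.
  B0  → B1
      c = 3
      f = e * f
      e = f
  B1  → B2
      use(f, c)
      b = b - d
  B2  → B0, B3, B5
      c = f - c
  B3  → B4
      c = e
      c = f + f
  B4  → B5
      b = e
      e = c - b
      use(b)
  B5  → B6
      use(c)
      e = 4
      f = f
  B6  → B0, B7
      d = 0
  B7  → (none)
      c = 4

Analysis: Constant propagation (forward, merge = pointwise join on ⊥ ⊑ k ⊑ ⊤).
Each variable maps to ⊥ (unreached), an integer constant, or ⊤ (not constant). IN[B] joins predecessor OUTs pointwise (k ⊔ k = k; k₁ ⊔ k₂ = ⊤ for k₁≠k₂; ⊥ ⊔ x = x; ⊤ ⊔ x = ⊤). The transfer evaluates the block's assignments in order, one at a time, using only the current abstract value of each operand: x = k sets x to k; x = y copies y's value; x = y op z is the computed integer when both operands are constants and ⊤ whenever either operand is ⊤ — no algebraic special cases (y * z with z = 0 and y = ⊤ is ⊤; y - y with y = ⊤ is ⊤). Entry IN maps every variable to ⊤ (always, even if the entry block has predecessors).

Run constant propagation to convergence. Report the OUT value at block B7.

Per-block solution:
  B0: | IN=(all ⊤) | OUT={c:3; rest ⊤}
  B1: | IN={c:3; rest ⊤} | OUT={c:3; rest ⊤}
  B2: | IN={c:3; rest ⊤} | OUT=(all ⊤)
  B3: | IN=(all ⊤) | OUT=(all ⊤)
  B4: | IN=(all ⊤) | OUT=(all ⊤)
  B5: | IN=(all ⊤) | OUT={e:4; rest ⊤}
  B6: | IN={e:4; rest ⊤} | OUT={d:0, e:4; rest ⊤}
  B7: | IN={d:0, e:4; rest ⊤} | OUT={c:4, d:0, e:4; rest ⊤}

Merge at B7: IN[B7] = OUT[B6] = {a: ⊤, b: ⊤, c: ⊤, d: 0, e: 4, f: ⊤}
Applying B7's transfer function to that IN value gives OUT[B7] (row B7 above).

Answer: {a: ⊤, b: ⊤, c: 4, d: 0, e: 4, f: ⊤}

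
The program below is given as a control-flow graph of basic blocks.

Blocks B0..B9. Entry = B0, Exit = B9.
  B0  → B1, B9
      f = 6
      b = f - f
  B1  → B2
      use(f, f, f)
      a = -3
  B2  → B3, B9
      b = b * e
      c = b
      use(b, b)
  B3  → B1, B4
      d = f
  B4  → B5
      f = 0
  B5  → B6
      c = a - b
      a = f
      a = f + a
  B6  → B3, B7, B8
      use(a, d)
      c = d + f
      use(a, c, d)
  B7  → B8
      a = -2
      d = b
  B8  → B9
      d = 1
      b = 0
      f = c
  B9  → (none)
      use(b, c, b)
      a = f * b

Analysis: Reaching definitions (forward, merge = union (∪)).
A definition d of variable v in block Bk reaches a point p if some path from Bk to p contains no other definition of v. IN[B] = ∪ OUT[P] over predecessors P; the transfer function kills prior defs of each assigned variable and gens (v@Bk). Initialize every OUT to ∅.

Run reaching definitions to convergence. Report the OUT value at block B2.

Answer: {a@B1, b@B2, c@B2, d@B3, f@B0, f@B4}

Trace:
Fixpoint table:
  B0:  IN={}  OUT={b@B0, f@B0}
  B1:  IN={a@B1, a@B5, b@B0, b@B2, c@B2, c@B6, d@B3, f@B0, f@B4}  OUT={a@B1, b@B0, b@B2, c@B2, c@B6, d@B3, f@B0, f@B4}
  B2:  IN={a@B1, b@B0, b@B2, c@B2, c@B6, d@B3, f@B0, f@B4}  OUT={a@B1, b@B2, c@B2, d@B3, f@B0, f@B4}
  B3:  IN={a@B1, a@B5, b@B2, c@B2, c@B6, d@B3, f@B0, f@B4}  OUT={a@B1, a@B5, b@B2, c@B2, c@B6, d@B3, f@B0, f@B4}
  B4:  IN={a@B1, a@B5, b@B2, c@B2, c@B6, d@B3, f@B0, f@B4}  OUT={a@B1, a@B5, b@B2, c@B2, c@B6, d@B3, f@B4}
  B5:  IN={a@B1, a@B5, b@B2, c@B2, c@B6, d@B3, f@B4}  OUT={a@B5, b@B2, c@B5, d@B3, f@B4}
  B6:  IN={a@B5, b@B2, c@B5, d@B3, f@B4}  OUT={a@B5, b@B2, c@B6, d@B3, f@B4}
  B7:  IN={a@B5, b@B2, c@B6, d@B3, f@B4}  OUT={a@B7, b@B2, c@B6, d@B7, f@B4}
  B8:  IN={a@B5, a@B7, b@B2, c@B6, d@B3, d@B7, f@B4}  OUT={a@B5, a@B7, b@B8, c@B6, d@B8, f@B8}
  B9:  IN={a@B1, a@B5, a@B7, b@B0, b@B2, b@B8, c@B2, c@B6, d@B3, d@B8, f@B0, f@B4, f@B8}  OUT={a@B9, b@B0, b@B2, b@B8, c@B2, c@B6, d@B3, d@B8, f@B0, f@B4, f@B8}

Merge at B2: IN[B2] = OUT[B1] = {a@B1, b@B0, b@B2, c@B2, c@B6, d@B3, f@B0, f@B4}
Applying B2's transfer function to that IN value gives OUT[B2] (row B2 above).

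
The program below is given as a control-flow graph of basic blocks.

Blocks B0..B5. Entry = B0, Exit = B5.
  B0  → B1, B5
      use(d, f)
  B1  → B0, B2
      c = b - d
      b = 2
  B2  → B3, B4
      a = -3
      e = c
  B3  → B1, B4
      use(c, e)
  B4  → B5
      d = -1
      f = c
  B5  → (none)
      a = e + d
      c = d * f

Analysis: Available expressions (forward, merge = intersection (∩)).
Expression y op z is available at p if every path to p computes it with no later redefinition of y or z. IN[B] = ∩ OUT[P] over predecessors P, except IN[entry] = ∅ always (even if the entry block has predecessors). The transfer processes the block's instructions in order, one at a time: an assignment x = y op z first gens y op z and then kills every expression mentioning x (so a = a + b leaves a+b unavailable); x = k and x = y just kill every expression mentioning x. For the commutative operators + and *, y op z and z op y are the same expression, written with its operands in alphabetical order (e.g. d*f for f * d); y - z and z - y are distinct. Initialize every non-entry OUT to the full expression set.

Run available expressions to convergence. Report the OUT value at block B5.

Answer: {d*f, d+e}

Working:
Converged values:
  B0:   IN={}   OUT={}
  B1:   IN={}   OUT={}
  B2:   IN={}   OUT={}
  B3:   IN={}   OUT={}
  B4:   IN={}   OUT={}
  B5:   IN={}   OUT={d*f, d+e}

Merge at B5: IN[B5] = OUT[B0] ∩ OUT[B4] = {}
Applying B5's transfer function to that IN value gives OUT[B5] (row B5 above).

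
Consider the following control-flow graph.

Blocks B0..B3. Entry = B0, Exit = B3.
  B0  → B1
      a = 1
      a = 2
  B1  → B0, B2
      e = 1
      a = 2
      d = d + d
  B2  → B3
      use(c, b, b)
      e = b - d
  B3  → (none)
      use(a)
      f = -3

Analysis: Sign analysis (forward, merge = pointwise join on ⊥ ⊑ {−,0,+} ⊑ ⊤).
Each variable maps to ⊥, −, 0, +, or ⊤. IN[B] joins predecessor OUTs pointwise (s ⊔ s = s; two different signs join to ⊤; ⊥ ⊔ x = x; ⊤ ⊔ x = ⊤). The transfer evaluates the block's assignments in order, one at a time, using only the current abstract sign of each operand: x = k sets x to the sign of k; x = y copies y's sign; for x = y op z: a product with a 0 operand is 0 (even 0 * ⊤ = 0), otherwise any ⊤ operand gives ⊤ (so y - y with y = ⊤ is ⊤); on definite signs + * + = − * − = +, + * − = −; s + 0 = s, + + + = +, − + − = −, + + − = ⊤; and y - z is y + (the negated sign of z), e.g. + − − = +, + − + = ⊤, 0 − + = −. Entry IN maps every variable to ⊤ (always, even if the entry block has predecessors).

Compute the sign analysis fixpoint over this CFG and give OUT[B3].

Answer: {a: +, b: ⊤, c: ⊤, d: ⊤, e: ⊤, f: -}

Trace:
Converged values:
  B0:   IN=(all ⊤)   OUT={a:+; rest ⊤}
  B1:   IN={a:+; rest ⊤}   OUT={a:+, e:+; rest ⊤}
  B2:   IN={a:+, e:+; rest ⊤}   OUT={a:+; rest ⊤}
  B3:   IN={a:+; rest ⊤}   OUT={a:+, f:-; rest ⊤}

Merge at B3: IN[B3] = OUT[B2] = {a: +, b: ⊤, c: ⊤, d: ⊤, e: ⊤, f: ⊤}
Applying B3's transfer function to that IN value gives OUT[B3] (row B3 above).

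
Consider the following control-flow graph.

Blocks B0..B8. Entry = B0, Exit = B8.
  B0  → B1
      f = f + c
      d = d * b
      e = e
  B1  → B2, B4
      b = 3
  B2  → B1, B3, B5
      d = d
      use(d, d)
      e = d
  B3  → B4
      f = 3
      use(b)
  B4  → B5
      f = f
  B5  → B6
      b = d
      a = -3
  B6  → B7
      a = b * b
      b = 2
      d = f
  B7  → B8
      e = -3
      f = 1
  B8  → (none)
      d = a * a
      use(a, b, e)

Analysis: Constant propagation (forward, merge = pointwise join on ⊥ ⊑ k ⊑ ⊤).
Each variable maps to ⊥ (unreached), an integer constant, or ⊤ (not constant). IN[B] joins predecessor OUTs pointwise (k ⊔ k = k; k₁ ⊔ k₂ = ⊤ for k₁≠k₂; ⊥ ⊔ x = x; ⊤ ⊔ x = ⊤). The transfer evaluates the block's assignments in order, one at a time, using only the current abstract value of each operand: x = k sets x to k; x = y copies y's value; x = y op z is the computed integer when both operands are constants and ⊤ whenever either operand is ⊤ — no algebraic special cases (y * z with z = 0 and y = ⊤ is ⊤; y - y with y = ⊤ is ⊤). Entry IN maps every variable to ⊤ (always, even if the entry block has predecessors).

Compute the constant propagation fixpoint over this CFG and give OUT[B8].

Per-block solution:
  B0:  IN=(all ⊤)  OUT=(all ⊤)
  B1:  IN=(all ⊤)  OUT={b:3; rest ⊤}
  B2:  IN={b:3; rest ⊤}  OUT={b:3; rest ⊤}
  B3:  IN={b:3; rest ⊤}  OUT={b:3, f:3; rest ⊤}
  B4:  IN={b:3; rest ⊤}  OUT={b:3; rest ⊤}
  B5:  IN={b:3; rest ⊤}  OUT={a:-3; rest ⊤}
  B6:  IN={a:-3; rest ⊤}  OUT={b:2; rest ⊤}
  B7:  IN={b:2; rest ⊤}  OUT={b:2, e:-3, f:1; rest ⊤}
  B8:  IN={b:2, e:-3, f:1; rest ⊤}  OUT={b:2, e:-3, f:1; rest ⊤}

Merge at B8: IN[B8] = OUT[B7] = {a: ⊤, b: 2, c: ⊤, d: ⊤, e: -3, f: 1}
Applying B8's transfer function to that IN value gives OUT[B8] (row B8 above).

Answer: {a: ⊤, b: 2, c: ⊤, d: ⊤, e: -3, f: 1}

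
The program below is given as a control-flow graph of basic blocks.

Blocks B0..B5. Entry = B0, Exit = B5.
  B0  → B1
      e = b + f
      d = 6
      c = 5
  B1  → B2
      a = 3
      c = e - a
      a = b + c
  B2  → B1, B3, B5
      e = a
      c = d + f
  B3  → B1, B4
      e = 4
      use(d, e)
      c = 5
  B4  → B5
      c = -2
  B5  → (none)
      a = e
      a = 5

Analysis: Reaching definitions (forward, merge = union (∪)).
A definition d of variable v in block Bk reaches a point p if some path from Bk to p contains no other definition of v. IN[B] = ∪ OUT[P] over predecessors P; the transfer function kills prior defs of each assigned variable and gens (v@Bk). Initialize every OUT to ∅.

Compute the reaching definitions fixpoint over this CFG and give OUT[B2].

Converged values:
  B0:   IN={}   OUT={c@B0, d@B0, e@B0}
  B1:   IN={a@B1, c@B0, c@B2, c@B3, d@B0, e@B0, e@B2, e@B3}   OUT={a@B1, c@B1, d@B0, e@B0, e@B2, e@B3}
  B2:   IN={a@B1, c@B1, d@B0, e@B0, e@B2, e@B3}   OUT={a@B1, c@B2, d@B0, e@B2}
  B3:   IN={a@B1, c@B2, d@B0, e@B2}   OUT={a@B1, c@B3, d@B0, e@B3}
  B4:   IN={a@B1, c@B3, d@B0, e@B3}   OUT={a@B1, c@B4, d@B0, e@B3}
  B5:   IN={a@B1, c@B2, c@B4, d@B0, e@B2, e@B3}   OUT={a@B5, c@B2, c@B4, d@B0, e@B2, e@B3}

Merge at B2: IN[B2] = OUT[B1] = {a@B1, c@B1, d@B0, e@B0, e@B2, e@B3}
Applying B2's transfer function to that IN value gives OUT[B2] (row B2 above).

Answer: {a@B1, c@B2, d@B0, e@B2}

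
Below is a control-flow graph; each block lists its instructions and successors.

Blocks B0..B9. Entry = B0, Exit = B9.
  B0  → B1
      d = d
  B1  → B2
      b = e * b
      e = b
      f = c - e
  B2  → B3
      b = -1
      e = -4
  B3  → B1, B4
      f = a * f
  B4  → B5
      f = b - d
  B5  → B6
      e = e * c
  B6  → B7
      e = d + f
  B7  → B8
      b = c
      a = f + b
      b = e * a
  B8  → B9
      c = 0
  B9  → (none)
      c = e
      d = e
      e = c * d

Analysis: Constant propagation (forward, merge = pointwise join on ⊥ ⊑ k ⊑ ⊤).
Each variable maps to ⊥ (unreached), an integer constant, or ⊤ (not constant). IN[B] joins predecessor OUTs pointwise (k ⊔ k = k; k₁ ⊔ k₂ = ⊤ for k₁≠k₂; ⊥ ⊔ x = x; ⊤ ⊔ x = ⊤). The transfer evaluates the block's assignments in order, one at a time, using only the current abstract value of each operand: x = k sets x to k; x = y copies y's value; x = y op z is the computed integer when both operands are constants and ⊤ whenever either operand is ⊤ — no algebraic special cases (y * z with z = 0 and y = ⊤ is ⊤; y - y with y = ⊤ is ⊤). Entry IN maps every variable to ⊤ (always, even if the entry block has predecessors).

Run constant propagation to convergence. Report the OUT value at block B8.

Answer: {a: ⊤, b: ⊤, c: 0, d: ⊤, e: ⊤, f: ⊤}

Working:
Converged values:
  B0: | IN=(all ⊤) | OUT=(all ⊤)
  B1: | IN=(all ⊤) | OUT=(all ⊤)
  B2: | IN=(all ⊤) | OUT={b:-1, e:-4; rest ⊤}
  B3: | IN={b:-1, e:-4; rest ⊤} | OUT={b:-1, e:-4; rest ⊤}
  B4: | IN={b:-1, e:-4; rest ⊤} | OUT={b:-1, e:-4; rest ⊤}
  B5: | IN={b:-1, e:-4; rest ⊤} | OUT={b:-1; rest ⊤}
  B6: | IN={b:-1; rest ⊤} | OUT={b:-1; rest ⊤}
  B7: | IN={b:-1; rest ⊤} | OUT=(all ⊤)
  B8: | IN=(all ⊤) | OUT={c:0; rest ⊤}
  B9: | IN={c:0; rest ⊤} | OUT=(all ⊤)

Merge at B8: IN[B8] = OUT[B7] = {a: ⊤, b: ⊤, c: ⊤, d: ⊤, e: ⊤, f: ⊤}
Applying B8's transfer function to that IN value gives OUT[B8] (row B8 above).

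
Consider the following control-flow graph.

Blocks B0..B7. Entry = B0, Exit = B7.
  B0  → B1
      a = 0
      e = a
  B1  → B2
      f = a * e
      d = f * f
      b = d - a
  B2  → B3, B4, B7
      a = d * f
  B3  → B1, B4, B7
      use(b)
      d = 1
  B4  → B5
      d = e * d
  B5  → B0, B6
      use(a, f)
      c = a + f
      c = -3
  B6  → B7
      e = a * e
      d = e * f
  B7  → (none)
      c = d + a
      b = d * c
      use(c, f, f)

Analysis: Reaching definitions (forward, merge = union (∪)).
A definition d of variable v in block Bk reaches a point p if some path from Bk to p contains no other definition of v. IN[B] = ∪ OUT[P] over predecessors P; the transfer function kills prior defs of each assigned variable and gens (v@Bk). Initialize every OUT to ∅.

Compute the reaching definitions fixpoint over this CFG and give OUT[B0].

Fixpoint table:
  B0:   IN={a@B2, b@B1, c@B5, d@B4, e@B0, f@B1}   OUT={a@B0, b@B1, c@B5, d@B4, e@B0, f@B1}
  B1:   IN={a@B0, a@B2, b@B1, c@B5, d@B3, d@B4, e@B0, f@B1}   OUT={a@B0, a@B2, b@B1, c@B5, d@B1, e@B0, f@B1}
  B2:   IN={a@B0, a@B2, b@B1, c@B5, d@B1, e@B0, f@B1}   OUT={a@B2, b@B1, c@B5, d@B1, e@B0, f@B1}
  B3:   IN={a@B2, b@B1, c@B5, d@B1, e@B0, f@B1}   OUT={a@B2, b@B1, c@B5, d@B3, e@B0, f@B1}
  B4:   IN={a@B2, b@B1, c@B5, d@B1, d@B3, e@B0, f@B1}   OUT={a@B2, b@B1, c@B5, d@B4, e@B0, f@B1}
  B5:   IN={a@B2, b@B1, c@B5, d@B4, e@B0, f@B1}   OUT={a@B2, b@B1, c@B5, d@B4, e@B0, f@B1}
  B6:   IN={a@B2, b@B1, c@B5, d@B4, e@B0, f@B1}   OUT={a@B2, b@B1, c@B5, d@B6, e@B6, f@B1}
  B7:   IN={a@B2, b@B1, c@B5, d@B1, d@B3, d@B6, e@B0, e@B6, f@B1}   OUT={a@B2, b@B7, c@B7, d@B1, d@B3, d@B6, e@B0, e@B6, f@B1}

Merge at B0 (entry node, so the boundary value {} is joined with the incoming edge(s)): IN[B0] = {} ⊔ OUT[B5] = {a@B2, b@B1, c@B5, d@B4, e@B0, f@B1}
Applying B0's transfer function to that IN value gives OUT[B0] (row B0 above).

Answer: {a@B0, b@B1, c@B5, d@B4, e@B0, f@B1}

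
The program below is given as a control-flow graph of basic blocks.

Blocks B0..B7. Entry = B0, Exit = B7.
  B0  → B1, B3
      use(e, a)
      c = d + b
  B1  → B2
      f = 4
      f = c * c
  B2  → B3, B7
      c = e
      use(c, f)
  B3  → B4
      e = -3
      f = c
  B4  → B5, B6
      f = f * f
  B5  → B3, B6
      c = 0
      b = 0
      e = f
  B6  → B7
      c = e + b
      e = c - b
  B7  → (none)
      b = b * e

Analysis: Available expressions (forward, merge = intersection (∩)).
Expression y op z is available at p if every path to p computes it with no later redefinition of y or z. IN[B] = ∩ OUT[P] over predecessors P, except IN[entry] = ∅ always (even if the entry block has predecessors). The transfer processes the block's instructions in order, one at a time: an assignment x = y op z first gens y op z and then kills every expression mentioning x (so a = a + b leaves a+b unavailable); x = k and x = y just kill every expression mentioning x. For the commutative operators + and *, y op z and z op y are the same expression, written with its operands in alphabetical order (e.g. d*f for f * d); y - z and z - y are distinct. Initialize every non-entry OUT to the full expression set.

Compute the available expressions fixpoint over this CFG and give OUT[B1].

Converged values:
  B0:  IN={}  OUT={b+d}
  B1:  IN={b+d}  OUT={b+d, c*c}
  B2:  IN={b+d, c*c}  OUT={b+d}
  B3:  IN={}  OUT={}
  B4:  IN={}  OUT={}
  B5:  IN={}  OUT={}
  B6:  IN={}  OUT={c-b}
  B7:  IN={}  OUT={}

Merge at B1: IN[B1] = OUT[B0] = {b+d}
Applying B1's transfer function to that IN value gives OUT[B1] (row B1 above).

Answer: {b+d, c*c}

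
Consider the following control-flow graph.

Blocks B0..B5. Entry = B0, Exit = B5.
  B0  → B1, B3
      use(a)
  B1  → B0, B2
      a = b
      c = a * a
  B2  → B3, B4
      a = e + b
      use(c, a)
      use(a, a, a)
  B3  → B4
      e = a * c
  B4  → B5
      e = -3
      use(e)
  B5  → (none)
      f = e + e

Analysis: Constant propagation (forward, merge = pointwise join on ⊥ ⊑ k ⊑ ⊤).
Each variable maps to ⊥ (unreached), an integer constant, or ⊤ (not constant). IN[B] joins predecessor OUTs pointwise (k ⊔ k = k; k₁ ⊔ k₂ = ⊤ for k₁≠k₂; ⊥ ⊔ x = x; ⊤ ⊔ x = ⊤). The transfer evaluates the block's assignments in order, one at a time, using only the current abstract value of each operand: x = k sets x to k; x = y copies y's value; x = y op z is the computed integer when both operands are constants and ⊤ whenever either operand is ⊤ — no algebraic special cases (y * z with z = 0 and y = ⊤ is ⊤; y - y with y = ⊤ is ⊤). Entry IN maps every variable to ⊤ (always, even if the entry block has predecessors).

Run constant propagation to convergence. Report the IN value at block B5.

Answer: {a: ⊤, b: ⊤, c: ⊤, d: ⊤, e: -3, f: ⊤}

Derivation:
Per-block solution:
  B0: | IN=(all ⊤) | OUT=(all ⊤)
  B1: | IN=(all ⊤) | OUT=(all ⊤)
  B2: | IN=(all ⊤) | OUT=(all ⊤)
  B3: | IN=(all ⊤) | OUT=(all ⊤)
  B4: | IN=(all ⊤) | OUT={e:-3; rest ⊤}
  B5: | IN={e:-3; rest ⊤} | OUT={e:-3, f:-6; rest ⊤}

Merge at B5: IN[B5] = OUT[B4] = {a: ⊤, b: ⊤, c: ⊤, d: ⊤, e: -3, f: ⊤}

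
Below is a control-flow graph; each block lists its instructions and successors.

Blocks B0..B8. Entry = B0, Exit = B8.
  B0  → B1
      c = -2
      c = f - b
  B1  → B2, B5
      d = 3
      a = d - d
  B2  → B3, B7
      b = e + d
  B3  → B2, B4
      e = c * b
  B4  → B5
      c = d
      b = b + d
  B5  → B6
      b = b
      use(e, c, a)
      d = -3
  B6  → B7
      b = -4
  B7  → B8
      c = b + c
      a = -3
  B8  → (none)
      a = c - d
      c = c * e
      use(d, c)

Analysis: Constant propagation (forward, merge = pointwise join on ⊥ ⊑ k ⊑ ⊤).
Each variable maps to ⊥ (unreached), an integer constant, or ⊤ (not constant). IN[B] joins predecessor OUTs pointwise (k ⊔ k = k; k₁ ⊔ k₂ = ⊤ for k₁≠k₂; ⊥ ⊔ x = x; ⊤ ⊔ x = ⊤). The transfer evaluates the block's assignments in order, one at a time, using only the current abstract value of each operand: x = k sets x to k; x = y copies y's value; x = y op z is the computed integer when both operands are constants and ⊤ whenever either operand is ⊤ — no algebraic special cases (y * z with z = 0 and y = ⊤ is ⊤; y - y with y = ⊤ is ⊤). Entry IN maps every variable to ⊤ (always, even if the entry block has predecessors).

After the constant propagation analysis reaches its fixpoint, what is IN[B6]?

Answer: {a: 0, b: ⊤, c: ⊤, d: -3, e: ⊤, f: ⊤}

Trace:
Converged values:
  B0:   IN=(all ⊤)   OUT=(all ⊤)
  B1:   IN=(all ⊤)   OUT={a:0, d:3; rest ⊤}
  B2:   IN={a:0, d:3; rest ⊤}   OUT={a:0, d:3; rest ⊤}
  B3:   IN={a:0, d:3; rest ⊤}   OUT={a:0, d:3; rest ⊤}
  B4:   IN={a:0, d:3; rest ⊤}   OUT={a:0, c:3, d:3; rest ⊤}
  B5:   IN={a:0, d:3; rest ⊤}   OUT={a:0, d:-3; rest ⊤}
  B6:   IN={a:0, d:-3; rest ⊤}   OUT={a:0, b:-4, d:-3; rest ⊤}
  B7:   IN={a:0; rest ⊤}   OUT={a:-3; rest ⊤}
  B8:   IN={a:-3; rest ⊤}   OUT=(all ⊤)

Merge at B6: IN[B6] = OUT[B5] = {a: 0, b: ⊤, c: ⊤, d: -3, e: ⊤, f: ⊤}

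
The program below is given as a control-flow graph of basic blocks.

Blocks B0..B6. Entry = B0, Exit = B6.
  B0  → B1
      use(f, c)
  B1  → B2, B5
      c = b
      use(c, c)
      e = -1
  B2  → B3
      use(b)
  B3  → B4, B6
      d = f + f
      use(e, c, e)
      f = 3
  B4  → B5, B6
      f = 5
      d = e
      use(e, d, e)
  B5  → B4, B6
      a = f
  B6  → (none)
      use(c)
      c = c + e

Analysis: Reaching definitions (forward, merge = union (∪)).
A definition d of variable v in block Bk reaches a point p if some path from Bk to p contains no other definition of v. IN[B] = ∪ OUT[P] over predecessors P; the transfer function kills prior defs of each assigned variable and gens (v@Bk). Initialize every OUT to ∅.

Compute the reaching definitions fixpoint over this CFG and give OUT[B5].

Answer: {a@B5, c@B1, d@B4, e@B1, f@B4}

Working:
Per-block solution:
  B0: | IN={} | OUT={}
  B1: | IN={} | OUT={c@B1, e@B1}
  B2: | IN={c@B1, e@B1} | OUT={c@B1, e@B1}
  B3: | IN={c@B1, e@B1} | OUT={c@B1, d@B3, e@B1, f@B3}
  B4: | IN={a@B5, c@B1, d@B3, d@B4, e@B1, f@B3, f@B4} | OUT={a@B5, c@B1, d@B4, e@B1, f@B4}
  B5: | IN={a@B5, c@B1, d@B4, e@B1, f@B4} | OUT={a@B5, c@B1, d@B4, e@B1, f@B4}
  B6: | IN={a@B5, c@B1, d@B3, d@B4, e@B1, f@B3, f@B4} | OUT={a@B5, c@B6, d@B3, d@B4, e@B1, f@B3, f@B4}

Merge at B5: IN[B5] = OUT[B1] ⊔ OUT[B4] = {a@B5, c@B1, d@B4, e@B1, f@B4}
Applying B5's transfer function to that IN value gives OUT[B5] (row B5 above).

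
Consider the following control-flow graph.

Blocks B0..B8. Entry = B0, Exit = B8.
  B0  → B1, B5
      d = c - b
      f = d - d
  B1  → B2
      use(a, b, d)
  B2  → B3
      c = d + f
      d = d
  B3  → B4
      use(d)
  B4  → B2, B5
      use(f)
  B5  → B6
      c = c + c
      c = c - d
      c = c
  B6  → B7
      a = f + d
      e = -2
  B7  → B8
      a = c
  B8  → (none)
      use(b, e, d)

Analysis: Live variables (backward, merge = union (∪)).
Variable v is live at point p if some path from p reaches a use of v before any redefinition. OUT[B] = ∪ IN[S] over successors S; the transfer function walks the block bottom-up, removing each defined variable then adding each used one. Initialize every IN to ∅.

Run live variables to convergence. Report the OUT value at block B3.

Answer: {b, c, d, f}

Trace:
Per-block solution:
  B0:  IN={a, b, c}  OUT={a, b, c, d, f}
  B1:  IN={a, b, d, f}  OUT={b, d, f}
  B2:  IN={b, d, f}  OUT={b, c, d, f}
  B3:  IN={b, c, d, f}  OUT={b, c, d, f}
  B4:  IN={b, c, d, f}  OUT={b, c, d, f}
  B5:  IN={b, c, d, f}  OUT={b, c, d, f}
  B6:  IN={b, c, d, f}  OUT={b, c, d, e}
  B7:  IN={b, c, d, e}  OUT={b, d, e}
  B8:  IN={b, d, e}  OUT={}

Merge at B3: OUT[B3] = IN[B4] = {b, c, d, f}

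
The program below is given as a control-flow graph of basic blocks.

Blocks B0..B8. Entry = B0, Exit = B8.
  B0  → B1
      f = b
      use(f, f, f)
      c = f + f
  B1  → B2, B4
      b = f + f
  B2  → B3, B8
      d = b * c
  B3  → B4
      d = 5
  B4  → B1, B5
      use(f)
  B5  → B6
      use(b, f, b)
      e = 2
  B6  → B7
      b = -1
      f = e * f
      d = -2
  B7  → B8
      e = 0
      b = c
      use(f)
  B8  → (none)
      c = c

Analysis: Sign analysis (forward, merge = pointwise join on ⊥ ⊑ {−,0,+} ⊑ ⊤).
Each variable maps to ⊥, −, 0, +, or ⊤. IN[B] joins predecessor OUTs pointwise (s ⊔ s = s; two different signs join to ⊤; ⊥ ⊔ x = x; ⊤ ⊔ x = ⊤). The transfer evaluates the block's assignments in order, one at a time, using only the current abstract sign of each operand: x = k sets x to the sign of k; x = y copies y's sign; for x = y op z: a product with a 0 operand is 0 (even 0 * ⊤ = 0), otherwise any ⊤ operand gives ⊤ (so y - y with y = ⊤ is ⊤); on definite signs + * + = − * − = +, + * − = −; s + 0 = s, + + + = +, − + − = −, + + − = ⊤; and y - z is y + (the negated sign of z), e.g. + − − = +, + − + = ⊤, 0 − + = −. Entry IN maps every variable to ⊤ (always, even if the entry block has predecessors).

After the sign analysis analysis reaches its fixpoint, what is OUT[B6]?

Per-block solution:
  B0:   IN=(all ⊤)   OUT=(all ⊤)
  B1:   IN=(all ⊤)   OUT=(all ⊤)
  B2:   IN=(all ⊤)   OUT=(all ⊤)
  B3:   IN=(all ⊤)   OUT={d:+; rest ⊤}
  B4:   IN=(all ⊤)   OUT=(all ⊤)
  B5:   IN=(all ⊤)   OUT={e:+; rest ⊤}
  B6:   IN={e:+; rest ⊤}   OUT={b:-, d:-, e:+; rest ⊤}
  B7:   IN={b:-, d:-, e:+; rest ⊤}   OUT={d:-, e:0; rest ⊤}
  B8:   IN=(all ⊤)   OUT=(all ⊤)

Merge at B6: IN[B6] = OUT[B5] = {a: ⊤, b: ⊤, c: ⊤, d: ⊤, e: +, f: ⊤}
Applying B6's transfer function to that IN value gives OUT[B6] (row B6 above).

Answer: {a: ⊤, b: -, c: ⊤, d: -, e: +, f: ⊤}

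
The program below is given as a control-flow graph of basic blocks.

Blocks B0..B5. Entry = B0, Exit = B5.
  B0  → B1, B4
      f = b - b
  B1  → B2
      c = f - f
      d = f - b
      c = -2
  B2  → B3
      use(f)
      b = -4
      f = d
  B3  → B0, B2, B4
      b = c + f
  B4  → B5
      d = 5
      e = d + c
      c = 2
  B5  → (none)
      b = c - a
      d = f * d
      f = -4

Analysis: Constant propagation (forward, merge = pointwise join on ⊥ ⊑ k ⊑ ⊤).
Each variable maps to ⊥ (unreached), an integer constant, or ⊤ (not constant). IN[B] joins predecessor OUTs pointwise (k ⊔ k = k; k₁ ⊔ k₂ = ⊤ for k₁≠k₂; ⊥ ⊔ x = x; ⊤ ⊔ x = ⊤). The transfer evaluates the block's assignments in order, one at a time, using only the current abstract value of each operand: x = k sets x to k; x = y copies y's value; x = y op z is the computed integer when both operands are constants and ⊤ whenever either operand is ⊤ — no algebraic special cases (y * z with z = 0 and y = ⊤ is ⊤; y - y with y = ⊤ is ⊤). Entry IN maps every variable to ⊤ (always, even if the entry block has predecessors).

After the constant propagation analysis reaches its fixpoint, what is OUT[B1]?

Fixpoint table:
  B0: | IN=(all ⊤) | OUT=(all ⊤)
  B1: | IN=(all ⊤) | OUT={c:-2; rest ⊤}
  B2: | IN={c:-2; rest ⊤} | OUT={b:-4, c:-2; rest ⊤}
  B3: | IN={b:-4, c:-2; rest ⊤} | OUT={c:-2; rest ⊤}
  B4: | IN=(all ⊤) | OUT={c:2, d:5; rest ⊤}
  B5: | IN={c:2, d:5; rest ⊤} | OUT={c:2, f:-4; rest ⊤}

Merge at B1: IN[B1] = OUT[B0] = {a: ⊤, b: ⊤, c: ⊤, d: ⊤, e: ⊤, f: ⊤}
Applying B1's transfer function to that IN value gives OUT[B1] (row B1 above).

Answer: {a: ⊤, b: ⊤, c: -2, d: ⊤, e: ⊤, f: ⊤}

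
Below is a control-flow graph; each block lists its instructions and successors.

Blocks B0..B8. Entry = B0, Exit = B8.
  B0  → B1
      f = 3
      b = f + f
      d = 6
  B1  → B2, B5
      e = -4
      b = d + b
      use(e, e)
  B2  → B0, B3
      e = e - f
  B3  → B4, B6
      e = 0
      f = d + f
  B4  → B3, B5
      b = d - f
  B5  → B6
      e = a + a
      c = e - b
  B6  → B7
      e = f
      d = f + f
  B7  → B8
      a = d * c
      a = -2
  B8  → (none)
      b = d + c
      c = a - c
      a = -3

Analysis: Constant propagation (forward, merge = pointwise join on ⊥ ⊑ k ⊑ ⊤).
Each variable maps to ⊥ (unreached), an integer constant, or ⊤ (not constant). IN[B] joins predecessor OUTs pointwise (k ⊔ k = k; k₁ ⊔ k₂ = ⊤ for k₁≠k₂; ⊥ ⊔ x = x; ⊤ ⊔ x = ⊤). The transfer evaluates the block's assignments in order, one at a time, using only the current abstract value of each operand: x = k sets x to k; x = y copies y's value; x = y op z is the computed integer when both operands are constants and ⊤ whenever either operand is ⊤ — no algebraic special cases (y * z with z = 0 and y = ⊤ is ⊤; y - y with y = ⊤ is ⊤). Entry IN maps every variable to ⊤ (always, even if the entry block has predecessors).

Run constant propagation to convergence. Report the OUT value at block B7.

Answer: {a: -2, b: ⊤, c: ⊤, d: ⊤, e: ⊤, f: ⊤}

Working:
Fixpoint table:
  B0:   IN=(all ⊤)   OUT={b:6, d:6, f:3; rest ⊤}
  B1:   IN={b:6, d:6, f:3; rest ⊤}   OUT={b:12, d:6, e:-4, f:3; rest ⊤}
  B2:   IN={b:12, d:6, e:-4, f:3; rest ⊤}   OUT={b:12, d:6, e:-7, f:3; rest ⊤}
  B3:   IN={d:6; rest ⊤}   OUT={d:6, e:0; rest ⊤}
  B4:   IN={d:6, e:0; rest ⊤}   OUT={d:6, e:0; rest ⊤}
  B5:   IN={d:6; rest ⊤}   OUT={d:6; rest ⊤}
  B6:   IN={d:6; rest ⊤}   OUT=(all ⊤)
  B7:   IN=(all ⊤)   OUT={a:-2; rest ⊤}
  B8:   IN={a:-2; rest ⊤}   OUT={a:-3; rest ⊤}

Merge at B7: IN[B7] = OUT[B6] = {a: ⊤, b: ⊤, c: ⊤, d: ⊤, e: ⊤, f: ⊤}
Applying B7's transfer function to that IN value gives OUT[B7] (row B7 above).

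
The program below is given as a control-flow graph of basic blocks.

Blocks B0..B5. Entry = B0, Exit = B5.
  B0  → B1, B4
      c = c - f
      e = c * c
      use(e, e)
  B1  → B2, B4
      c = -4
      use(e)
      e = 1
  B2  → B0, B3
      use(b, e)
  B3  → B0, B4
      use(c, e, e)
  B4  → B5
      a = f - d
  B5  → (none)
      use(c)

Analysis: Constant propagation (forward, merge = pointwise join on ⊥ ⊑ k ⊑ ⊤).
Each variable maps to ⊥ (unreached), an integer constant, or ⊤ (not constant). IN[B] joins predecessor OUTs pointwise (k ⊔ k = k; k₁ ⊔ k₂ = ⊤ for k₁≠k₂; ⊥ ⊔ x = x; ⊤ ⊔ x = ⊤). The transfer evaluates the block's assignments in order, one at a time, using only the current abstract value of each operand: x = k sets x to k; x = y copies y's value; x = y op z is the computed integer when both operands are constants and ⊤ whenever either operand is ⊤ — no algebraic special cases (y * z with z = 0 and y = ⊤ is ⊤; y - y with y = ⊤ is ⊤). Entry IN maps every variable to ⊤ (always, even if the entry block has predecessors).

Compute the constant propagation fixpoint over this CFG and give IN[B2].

Answer: {a: ⊤, b: ⊤, c: -4, d: ⊤, e: 1, f: ⊤}

Trace:
Per-block solution:
  B0:  IN=(all ⊤)  OUT=(all ⊤)
  B1:  IN=(all ⊤)  OUT={c:-4, e:1; rest ⊤}
  B2:  IN={c:-4, e:1; rest ⊤}  OUT={c:-4, e:1; rest ⊤}
  B3:  IN={c:-4, e:1; rest ⊤}  OUT={c:-4, e:1; rest ⊤}
  B4:  IN=(all ⊤)  OUT=(all ⊤)
  B5:  IN=(all ⊤)  OUT=(all ⊤)

Merge at B2: IN[B2] = OUT[B1] = {a: ⊤, b: ⊤, c: -4, d: ⊤, e: 1, f: ⊤}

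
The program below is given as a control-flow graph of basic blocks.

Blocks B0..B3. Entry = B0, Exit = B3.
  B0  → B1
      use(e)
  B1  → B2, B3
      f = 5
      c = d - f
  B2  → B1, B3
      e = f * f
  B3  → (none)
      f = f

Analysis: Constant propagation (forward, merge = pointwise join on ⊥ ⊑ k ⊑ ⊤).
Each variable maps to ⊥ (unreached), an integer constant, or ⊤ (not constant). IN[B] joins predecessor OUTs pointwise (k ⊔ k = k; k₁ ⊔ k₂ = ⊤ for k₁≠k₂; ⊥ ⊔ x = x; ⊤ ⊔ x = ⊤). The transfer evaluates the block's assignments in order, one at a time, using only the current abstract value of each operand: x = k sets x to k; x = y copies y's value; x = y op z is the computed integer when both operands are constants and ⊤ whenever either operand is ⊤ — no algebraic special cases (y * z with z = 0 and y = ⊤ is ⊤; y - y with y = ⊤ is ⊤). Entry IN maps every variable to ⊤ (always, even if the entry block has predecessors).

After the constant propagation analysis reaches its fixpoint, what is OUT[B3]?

Answer: {a: ⊤, b: ⊤, c: ⊤, d: ⊤, e: ⊤, f: 5}

Derivation:
Converged values:
  B0:  IN=(all ⊤)  OUT=(all ⊤)
  B1:  IN=(all ⊤)  OUT={f:5; rest ⊤}
  B2:  IN={f:5; rest ⊤}  OUT={e:25, f:5; rest ⊤}
  B3:  IN={f:5; rest ⊤}  OUT={f:5; rest ⊤}

Merge at B3: IN[B3] = OUT[B1] ⊔ OUT[B2] = {a: ⊤, b: ⊤, c: ⊤, d: ⊤, e: ⊤, f: 5}
Applying B3's transfer function to that IN value gives OUT[B3] (row B3 above).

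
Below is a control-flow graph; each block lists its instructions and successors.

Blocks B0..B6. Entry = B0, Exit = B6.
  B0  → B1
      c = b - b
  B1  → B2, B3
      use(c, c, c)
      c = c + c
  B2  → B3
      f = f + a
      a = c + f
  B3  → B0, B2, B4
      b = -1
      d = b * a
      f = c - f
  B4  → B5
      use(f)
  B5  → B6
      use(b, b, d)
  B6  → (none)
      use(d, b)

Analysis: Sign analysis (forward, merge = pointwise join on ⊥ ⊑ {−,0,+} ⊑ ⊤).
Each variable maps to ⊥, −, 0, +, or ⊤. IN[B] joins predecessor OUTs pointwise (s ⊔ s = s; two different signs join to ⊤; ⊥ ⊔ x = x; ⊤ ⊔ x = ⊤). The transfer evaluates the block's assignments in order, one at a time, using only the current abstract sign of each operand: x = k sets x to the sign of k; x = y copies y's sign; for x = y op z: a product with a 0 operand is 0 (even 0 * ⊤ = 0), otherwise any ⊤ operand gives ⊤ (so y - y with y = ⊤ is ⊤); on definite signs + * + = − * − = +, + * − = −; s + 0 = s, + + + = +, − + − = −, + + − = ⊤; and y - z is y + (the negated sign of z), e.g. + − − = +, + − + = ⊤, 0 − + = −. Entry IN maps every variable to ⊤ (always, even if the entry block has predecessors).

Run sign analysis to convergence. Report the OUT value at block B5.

Converged values:
  B0:   IN=(all ⊤)   OUT=(all ⊤)
  B1:   IN=(all ⊤)   OUT=(all ⊤)
  B2:   IN=(all ⊤)   OUT=(all ⊤)
  B3:   IN=(all ⊤)   OUT={b:-; rest ⊤}
  B4:   IN={b:-; rest ⊤}   OUT={b:-; rest ⊤}
  B5:   IN={b:-; rest ⊤}   OUT={b:-; rest ⊤}
  B6:   IN={b:-; rest ⊤}   OUT={b:-; rest ⊤}

Merge at B5: IN[B5] = OUT[B4] = {a: ⊤, b: -, c: ⊤, d: ⊤, e: ⊤, f: ⊤}
Applying B5's transfer function to that IN value gives OUT[B5] (row B5 above).

Answer: {a: ⊤, b: -, c: ⊤, d: ⊤, e: ⊤, f: ⊤}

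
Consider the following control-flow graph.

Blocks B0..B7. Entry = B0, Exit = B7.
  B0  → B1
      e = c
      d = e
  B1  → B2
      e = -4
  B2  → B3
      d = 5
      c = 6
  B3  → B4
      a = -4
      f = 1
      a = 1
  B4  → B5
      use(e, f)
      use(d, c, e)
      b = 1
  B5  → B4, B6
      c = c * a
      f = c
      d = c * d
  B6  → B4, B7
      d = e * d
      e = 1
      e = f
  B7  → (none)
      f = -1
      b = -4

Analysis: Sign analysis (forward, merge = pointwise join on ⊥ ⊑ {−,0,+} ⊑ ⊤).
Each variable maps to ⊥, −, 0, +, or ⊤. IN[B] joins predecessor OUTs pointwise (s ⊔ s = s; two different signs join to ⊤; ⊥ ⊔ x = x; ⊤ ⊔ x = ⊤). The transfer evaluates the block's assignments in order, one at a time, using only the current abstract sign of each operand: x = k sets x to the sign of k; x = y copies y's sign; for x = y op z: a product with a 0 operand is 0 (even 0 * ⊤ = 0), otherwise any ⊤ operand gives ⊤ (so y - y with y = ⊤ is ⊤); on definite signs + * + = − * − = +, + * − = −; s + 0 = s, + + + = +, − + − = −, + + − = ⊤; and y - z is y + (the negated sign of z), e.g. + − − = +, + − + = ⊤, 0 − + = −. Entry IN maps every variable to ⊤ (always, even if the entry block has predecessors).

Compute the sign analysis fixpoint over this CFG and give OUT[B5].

Answer: {a: +, b: +, c: +, d: ⊤, e: ⊤, f: +}

Working:
Converged values:
  B0:   IN=(all ⊤)   OUT=(all ⊤)
  B1:   IN=(all ⊤)   OUT={e:-; rest ⊤}
  B2:   IN={e:-; rest ⊤}   OUT={c:+, d:+, e:-; rest ⊤}
  B3:   IN={c:+, d:+, e:-; rest ⊤}   OUT={a:+, c:+, d:+, e:-, f:+; rest ⊤}
  B4:   IN={a:+, c:+, f:+; rest ⊤}   OUT={a:+, b:+, c:+, f:+; rest ⊤}
  B5:   IN={a:+, b:+, c:+, f:+; rest ⊤}   OUT={a:+, b:+, c:+, f:+; rest ⊤}
  B6:   IN={a:+, b:+, c:+, f:+; rest ⊤}   OUT={a:+, b:+, c:+, e:+, f:+; rest ⊤}
  B7:   IN={a:+, b:+, c:+, e:+, f:+; rest ⊤}   OUT={a:+, b:-, c:+, e:+, f:-; rest ⊤}

Merge at B5: IN[B5] = OUT[B4] = {a: +, b: +, c: +, d: ⊤, e: ⊤, f: +}
Applying B5's transfer function to that IN value gives OUT[B5] (row B5 above).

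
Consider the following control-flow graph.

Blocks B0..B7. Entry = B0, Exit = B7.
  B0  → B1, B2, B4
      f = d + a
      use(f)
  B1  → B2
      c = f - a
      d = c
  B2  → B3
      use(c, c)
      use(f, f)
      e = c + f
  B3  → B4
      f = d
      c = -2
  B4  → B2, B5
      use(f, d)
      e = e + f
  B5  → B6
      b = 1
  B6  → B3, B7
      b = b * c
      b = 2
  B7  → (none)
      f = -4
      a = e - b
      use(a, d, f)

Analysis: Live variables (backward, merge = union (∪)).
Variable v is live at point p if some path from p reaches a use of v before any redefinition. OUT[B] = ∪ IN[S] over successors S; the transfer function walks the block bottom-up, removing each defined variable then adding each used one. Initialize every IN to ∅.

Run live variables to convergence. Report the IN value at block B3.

Answer: {d, e}

Derivation:
Converged values:
  B0:  IN={a, c, d, e}  OUT={a, c, d, e, f}
  B1:  IN={a, f}  OUT={c, d, f}
  B2:  IN={c, d, f}  OUT={d, e}
  B3:  IN={d, e}  OUT={c, d, e, f}
  B4:  IN={c, d, e, f}  OUT={c, d, e, f}
  B5:  IN={c, d, e}  OUT={b, c, d, e}
  B6:  IN={b, c, d, e}  OUT={b, d, e}
  B7:  IN={b, d, e}  OUT={}

Merge at B3: OUT[B3] = IN[B4] = {c, d, e, f}
Applying B3's transfer function to that OUT value gives IN[B3] (row B3 above).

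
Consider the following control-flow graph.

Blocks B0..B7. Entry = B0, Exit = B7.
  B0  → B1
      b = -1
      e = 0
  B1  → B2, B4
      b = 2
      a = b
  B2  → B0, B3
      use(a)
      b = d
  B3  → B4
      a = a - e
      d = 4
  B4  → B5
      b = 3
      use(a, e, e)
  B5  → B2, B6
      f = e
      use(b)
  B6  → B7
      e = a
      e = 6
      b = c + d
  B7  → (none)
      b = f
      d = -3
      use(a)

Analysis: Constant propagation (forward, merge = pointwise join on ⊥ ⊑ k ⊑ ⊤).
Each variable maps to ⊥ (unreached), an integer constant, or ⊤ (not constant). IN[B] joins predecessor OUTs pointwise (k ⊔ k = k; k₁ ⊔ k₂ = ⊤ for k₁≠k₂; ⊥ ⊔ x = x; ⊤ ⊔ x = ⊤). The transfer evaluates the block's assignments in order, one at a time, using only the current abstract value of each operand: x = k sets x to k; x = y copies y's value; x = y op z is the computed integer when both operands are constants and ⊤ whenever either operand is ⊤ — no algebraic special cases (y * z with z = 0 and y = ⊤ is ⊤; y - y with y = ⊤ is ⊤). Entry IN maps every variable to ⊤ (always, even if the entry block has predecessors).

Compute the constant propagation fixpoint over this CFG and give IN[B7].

Answer: {a: 2, b: ⊤, c: ⊤, d: ⊤, e: 6, f: 0}

Working:
Per-block solution:
  B0:   IN=(all ⊤)   OUT={b:-1, e:0; rest ⊤}
  B1:   IN={b:-1, e:0; rest ⊤}   OUT={a:2, b:2, e:0; rest ⊤}
  B2:   IN={a:2, e:0; rest ⊤}   OUT={a:2, e:0; rest ⊤}
  B3:   IN={a:2, e:0; rest ⊤}   OUT={a:2, d:4, e:0; rest ⊤}
  B4:   IN={a:2, e:0; rest ⊤}   OUT={a:2, b:3, e:0; rest ⊤}
  B5:   IN={a:2, b:3, e:0; rest ⊤}   OUT={a:2, b:3, e:0, f:0; rest ⊤}
  B6:   IN={a:2, b:3, e:0, f:0; rest ⊤}   OUT={a:2, e:6, f:0; rest ⊤}
  B7:   IN={a:2, e:6, f:0; rest ⊤}   OUT={a:2, b:0, d:-3, e:6, f:0; rest ⊤}

Merge at B7: IN[B7] = OUT[B6] = {a: 2, b: ⊤, c: ⊤, d: ⊤, e: 6, f: 0}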